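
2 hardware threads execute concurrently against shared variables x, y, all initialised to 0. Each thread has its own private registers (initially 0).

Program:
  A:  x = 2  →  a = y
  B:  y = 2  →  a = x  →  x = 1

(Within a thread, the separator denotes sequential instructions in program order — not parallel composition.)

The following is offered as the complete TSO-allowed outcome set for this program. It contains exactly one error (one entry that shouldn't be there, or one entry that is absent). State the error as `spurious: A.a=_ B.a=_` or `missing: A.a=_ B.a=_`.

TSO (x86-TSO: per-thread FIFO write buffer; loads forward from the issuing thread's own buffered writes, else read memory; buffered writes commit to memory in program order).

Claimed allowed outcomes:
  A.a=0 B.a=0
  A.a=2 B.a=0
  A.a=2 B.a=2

missing: A.a=0 B.a=2

outcome vector order: (A.a,B.a)
TSO (4): 00 02 20 22
TSO∖claimed = {02}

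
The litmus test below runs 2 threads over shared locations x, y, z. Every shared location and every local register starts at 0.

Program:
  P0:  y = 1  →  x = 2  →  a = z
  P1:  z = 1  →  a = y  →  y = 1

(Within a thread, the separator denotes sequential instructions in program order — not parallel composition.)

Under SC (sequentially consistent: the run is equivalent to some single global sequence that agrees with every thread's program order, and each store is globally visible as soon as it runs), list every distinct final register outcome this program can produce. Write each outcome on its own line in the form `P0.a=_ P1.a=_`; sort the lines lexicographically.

P0.a=0 P1.a=1
P0.a=1 P1.a=0
P0.a=1 P1.a=1

outcome vector order: (P0.a,P1.a)
|SC outcomes| = 3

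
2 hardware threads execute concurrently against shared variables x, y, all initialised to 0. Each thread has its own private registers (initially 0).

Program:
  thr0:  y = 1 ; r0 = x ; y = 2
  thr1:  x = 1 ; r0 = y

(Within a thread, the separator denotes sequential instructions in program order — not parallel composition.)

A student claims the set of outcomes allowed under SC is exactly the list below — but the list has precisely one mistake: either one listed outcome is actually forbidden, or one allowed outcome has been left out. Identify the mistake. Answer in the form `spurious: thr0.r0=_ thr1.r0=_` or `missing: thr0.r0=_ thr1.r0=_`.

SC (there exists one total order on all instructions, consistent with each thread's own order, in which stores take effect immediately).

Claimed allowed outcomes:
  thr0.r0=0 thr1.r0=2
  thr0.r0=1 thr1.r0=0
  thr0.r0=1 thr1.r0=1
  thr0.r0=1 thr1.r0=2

missing: thr0.r0=0 thr1.r0=1

outcome vector order: (thr0.r0,thr1.r0)
SC: 5 outcomes — {0/1 0/2 1/0 1/1 1/2}
SC∖claimed = {0/1}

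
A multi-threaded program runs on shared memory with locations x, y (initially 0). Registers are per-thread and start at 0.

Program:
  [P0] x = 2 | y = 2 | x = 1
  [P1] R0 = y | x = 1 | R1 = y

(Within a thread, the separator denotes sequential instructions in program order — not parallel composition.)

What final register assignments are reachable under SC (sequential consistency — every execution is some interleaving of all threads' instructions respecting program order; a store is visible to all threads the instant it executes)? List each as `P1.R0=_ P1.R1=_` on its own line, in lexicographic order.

P1.R0=0 P1.R1=0
P1.R0=0 P1.R1=2
P1.R0=2 P1.R1=2

outcome vector order: (P1.R0,P1.R1)
|SC outcomes| = 3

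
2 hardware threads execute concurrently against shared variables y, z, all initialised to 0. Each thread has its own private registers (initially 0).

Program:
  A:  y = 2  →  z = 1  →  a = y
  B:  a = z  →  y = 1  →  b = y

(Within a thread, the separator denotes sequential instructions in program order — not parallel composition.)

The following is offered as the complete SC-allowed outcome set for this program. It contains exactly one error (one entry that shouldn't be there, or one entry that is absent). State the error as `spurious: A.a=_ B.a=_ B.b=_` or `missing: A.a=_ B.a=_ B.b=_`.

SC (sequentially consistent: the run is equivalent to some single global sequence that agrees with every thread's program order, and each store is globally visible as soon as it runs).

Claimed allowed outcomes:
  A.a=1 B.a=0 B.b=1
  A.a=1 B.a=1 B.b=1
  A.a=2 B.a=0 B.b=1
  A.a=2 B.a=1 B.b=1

missing: A.a=2 B.a=0 B.b=2

outcome vector order: (A.a,B.a,B.b)
SC: 5 outcomes — {<1 0 1>, <1 1 1>, <2 0 1>, <2 0 2>, <2 1 1>}
SC∖claimed = {<2 0 2>}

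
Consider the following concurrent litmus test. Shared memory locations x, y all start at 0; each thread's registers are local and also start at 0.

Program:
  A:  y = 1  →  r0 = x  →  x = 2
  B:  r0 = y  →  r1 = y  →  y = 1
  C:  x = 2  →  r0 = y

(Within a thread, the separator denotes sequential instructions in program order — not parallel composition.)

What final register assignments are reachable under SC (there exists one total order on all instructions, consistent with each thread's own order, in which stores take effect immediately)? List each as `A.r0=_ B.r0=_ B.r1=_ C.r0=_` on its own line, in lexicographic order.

A.r0=0 B.r0=0 B.r1=0 C.r0=1
A.r0=0 B.r0=0 B.r1=1 C.r0=1
A.r0=0 B.r0=1 B.r1=1 C.r0=1
A.r0=2 B.r0=0 B.r1=0 C.r0=0
A.r0=2 B.r0=0 B.r1=0 C.r0=1
A.r0=2 B.r0=0 B.r1=1 C.r0=0
A.r0=2 B.r0=0 B.r1=1 C.r0=1
A.r0=2 B.r0=1 B.r1=1 C.r0=0
A.r0=2 B.r0=1 B.r1=1 C.r0=1

outcome vector order: (A.r0,B.r0,B.r1,C.r0)
|SC outcomes| = 9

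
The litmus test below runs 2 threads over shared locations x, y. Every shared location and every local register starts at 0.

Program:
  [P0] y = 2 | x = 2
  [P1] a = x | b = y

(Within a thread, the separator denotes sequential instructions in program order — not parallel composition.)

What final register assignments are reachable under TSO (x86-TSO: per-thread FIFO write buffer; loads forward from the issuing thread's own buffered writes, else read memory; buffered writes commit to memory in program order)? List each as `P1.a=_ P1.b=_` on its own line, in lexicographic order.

P1.a=0 P1.b=0
P1.a=0 P1.b=2
P1.a=2 P1.b=2

outcome vector order: (P1.a,P1.b)
|TSO outcomes| = 3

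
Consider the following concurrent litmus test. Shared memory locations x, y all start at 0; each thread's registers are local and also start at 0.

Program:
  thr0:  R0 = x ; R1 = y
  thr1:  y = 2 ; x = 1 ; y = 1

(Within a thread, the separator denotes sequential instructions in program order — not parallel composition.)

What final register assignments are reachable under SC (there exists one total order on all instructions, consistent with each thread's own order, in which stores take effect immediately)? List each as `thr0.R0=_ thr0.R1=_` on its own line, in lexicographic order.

thr0.R0=0 thr0.R1=0
thr0.R0=0 thr0.R1=1
thr0.R0=0 thr0.R1=2
thr0.R0=1 thr0.R1=1
thr0.R0=1 thr0.R1=2

outcome vector order: (thr0.R0,thr0.R1)
|SC outcomes| = 5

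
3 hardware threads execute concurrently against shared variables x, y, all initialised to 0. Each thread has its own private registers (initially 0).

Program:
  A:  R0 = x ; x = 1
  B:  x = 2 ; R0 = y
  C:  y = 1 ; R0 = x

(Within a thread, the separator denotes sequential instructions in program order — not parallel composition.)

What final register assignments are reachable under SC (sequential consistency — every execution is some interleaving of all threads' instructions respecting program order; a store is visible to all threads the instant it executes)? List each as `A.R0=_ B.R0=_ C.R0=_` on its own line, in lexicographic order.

A.R0=0 B.R0=0 C.R0=1
A.R0=0 B.R0=0 C.R0=2
A.R0=0 B.R0=1 C.R0=0
A.R0=0 B.R0=1 C.R0=1
A.R0=0 B.R0=1 C.R0=2
A.R0=2 B.R0=0 C.R0=1
A.R0=2 B.R0=0 C.R0=2
A.R0=2 B.R0=1 C.R0=0
A.R0=2 B.R0=1 C.R0=1
A.R0=2 B.R0=1 C.R0=2

outcome vector order: (A.R0,B.R0,C.R0)
|SC outcomes| = 10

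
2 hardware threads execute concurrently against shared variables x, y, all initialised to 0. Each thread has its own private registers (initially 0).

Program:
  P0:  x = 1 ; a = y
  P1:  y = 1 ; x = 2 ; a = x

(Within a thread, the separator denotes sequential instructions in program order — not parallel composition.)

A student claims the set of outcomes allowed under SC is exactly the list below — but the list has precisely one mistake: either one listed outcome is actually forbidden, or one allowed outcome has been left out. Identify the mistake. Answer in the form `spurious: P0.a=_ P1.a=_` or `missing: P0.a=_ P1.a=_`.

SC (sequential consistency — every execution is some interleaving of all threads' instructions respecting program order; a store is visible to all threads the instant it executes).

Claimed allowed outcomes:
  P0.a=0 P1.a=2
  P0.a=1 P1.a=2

missing: P0.a=1 P1.a=1

outcome vector order: (P0.a,P1.a)
SC: 3 outcomes — {02, 11, 12}
SC∖claimed = {11}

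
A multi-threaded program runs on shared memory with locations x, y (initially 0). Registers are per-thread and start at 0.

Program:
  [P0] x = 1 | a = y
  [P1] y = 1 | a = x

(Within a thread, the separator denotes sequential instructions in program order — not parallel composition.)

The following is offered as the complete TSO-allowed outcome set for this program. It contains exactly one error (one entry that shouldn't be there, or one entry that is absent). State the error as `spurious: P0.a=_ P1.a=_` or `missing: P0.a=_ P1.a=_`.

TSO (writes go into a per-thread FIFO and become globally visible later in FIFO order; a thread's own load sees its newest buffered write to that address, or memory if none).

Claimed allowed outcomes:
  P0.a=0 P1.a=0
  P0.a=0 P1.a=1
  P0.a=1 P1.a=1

missing: P0.a=1 P1.a=0

outcome vector order: (P0.a,P1.a)
TSO (4): <0 0>; <0 1>; <1 0>; <1 1>
TSO∖claimed = {<1 0>}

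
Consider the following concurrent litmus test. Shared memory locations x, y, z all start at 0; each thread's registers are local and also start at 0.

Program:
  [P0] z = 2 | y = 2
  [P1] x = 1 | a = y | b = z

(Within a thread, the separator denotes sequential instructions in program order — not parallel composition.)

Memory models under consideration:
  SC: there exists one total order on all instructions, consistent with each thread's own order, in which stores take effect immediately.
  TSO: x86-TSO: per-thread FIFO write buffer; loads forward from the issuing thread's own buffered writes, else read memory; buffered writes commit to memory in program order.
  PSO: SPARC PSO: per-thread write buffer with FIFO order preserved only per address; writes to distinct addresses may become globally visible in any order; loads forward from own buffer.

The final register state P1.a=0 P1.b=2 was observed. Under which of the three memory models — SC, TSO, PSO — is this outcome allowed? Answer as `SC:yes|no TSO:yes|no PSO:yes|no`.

SC:yes TSO:yes PSO:yes

outcome vector order: (P1.a,P1.b)
under SC → 0/0, 0/2, 2/2
under TSO → 0/0, 0/2, 2/2
under PSO → 0/0, 0/2, 2/0, 2/2
target 0/2 ∈ {SC,TSO,PSO}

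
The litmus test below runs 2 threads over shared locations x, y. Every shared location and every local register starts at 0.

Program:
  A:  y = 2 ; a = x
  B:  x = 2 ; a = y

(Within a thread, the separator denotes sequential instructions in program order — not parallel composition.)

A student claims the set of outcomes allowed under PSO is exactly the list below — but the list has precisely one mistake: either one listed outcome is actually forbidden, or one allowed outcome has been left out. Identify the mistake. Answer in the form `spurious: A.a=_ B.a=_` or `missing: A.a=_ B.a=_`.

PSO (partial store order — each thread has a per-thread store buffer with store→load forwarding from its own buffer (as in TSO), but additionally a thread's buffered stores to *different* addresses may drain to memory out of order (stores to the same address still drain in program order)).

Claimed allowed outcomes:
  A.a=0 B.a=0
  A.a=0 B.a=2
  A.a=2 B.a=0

missing: A.a=2 B.a=2

outcome vector order: (A.a,B.a)
PSO (4): <0 0> <0 2> <2 0> <2 2>
PSO∖claimed = {<2 2>}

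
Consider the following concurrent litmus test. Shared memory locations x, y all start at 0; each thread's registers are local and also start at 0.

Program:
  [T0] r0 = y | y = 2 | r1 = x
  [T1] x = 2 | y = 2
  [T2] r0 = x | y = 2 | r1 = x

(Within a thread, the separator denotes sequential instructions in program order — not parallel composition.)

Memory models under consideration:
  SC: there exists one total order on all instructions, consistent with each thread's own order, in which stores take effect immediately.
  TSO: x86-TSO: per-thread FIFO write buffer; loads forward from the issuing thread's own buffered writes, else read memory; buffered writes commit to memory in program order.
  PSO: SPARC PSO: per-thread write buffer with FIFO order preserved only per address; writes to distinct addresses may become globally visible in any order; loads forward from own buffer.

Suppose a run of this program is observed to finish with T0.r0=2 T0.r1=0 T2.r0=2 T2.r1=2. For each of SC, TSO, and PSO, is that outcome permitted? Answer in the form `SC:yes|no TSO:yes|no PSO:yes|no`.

outcome vector order: (T0.r0,T0.r1,T2.r0,T2.r1)
under SC → (0,0,0,0); (0,0,0,2); (0,0,2,2); (0,2,0,0); (0,2,0,2); (0,2,2,2); (2,0,0,0); (2,0,0,2); (2,2,0,0); (2,2,0,2); (2,2,2,2)
under TSO → (0,0,0,0); (0,0,0,2); (0,0,2,2); (0,2,0,0); (0,2,0,2); (0,2,2,2); (2,0,0,0); (2,0,0,2); (2,2,0,0); (2,2,0,2); (2,2,2,2)
under PSO → (0,0,0,0); (0,0,0,2); (0,0,2,2); (0,2,0,0); (0,2,0,2); (0,2,2,2); (2,0,0,0); (2,0,0,2); (2,0,2,2); (2,2,0,0); (2,2,0,2); (2,2,2,2)
target (2,0,2,2) ∈ {PSO}

SC:no TSO:no PSO:yes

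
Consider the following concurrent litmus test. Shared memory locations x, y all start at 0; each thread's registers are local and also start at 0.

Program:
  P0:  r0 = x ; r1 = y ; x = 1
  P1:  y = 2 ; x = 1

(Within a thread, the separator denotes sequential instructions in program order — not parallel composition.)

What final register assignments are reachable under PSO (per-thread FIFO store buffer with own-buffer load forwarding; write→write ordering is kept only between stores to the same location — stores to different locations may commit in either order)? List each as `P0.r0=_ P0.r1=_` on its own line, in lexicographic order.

outcome vector order: (P0.r0,P0.r1)
|PSO outcomes| = 4

P0.r0=0 P0.r1=0
P0.r0=0 P0.r1=2
P0.r0=1 P0.r1=0
P0.r0=1 P0.r1=2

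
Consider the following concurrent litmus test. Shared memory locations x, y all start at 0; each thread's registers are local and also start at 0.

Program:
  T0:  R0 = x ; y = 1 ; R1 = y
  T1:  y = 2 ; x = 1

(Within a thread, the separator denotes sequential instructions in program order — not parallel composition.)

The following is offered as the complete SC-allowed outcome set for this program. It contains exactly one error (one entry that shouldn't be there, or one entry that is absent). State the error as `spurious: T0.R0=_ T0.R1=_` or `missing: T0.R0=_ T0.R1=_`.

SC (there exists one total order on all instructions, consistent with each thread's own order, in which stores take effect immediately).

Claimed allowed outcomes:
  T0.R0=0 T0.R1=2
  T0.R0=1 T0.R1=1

outcome vector order: (T0.R0,T0.R1)
under SC → <0 1>; <0 2>; <1 1>
SC∖claimed = {<0 1>}

missing: T0.R0=0 T0.R1=1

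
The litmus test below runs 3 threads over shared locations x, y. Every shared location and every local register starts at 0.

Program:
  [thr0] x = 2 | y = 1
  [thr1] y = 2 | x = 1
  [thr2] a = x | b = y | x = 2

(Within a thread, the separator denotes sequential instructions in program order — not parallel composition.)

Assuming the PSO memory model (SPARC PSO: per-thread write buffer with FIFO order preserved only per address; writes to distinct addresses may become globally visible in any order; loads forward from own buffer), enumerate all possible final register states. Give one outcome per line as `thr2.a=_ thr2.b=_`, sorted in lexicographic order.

thr2.a=0 thr2.b=0
thr2.a=0 thr2.b=1
thr2.a=0 thr2.b=2
thr2.a=1 thr2.b=0
thr2.a=1 thr2.b=1
thr2.a=1 thr2.b=2
thr2.a=2 thr2.b=0
thr2.a=2 thr2.b=1
thr2.a=2 thr2.b=2

outcome vector order: (thr2.a,thr2.b)
|PSO outcomes| = 9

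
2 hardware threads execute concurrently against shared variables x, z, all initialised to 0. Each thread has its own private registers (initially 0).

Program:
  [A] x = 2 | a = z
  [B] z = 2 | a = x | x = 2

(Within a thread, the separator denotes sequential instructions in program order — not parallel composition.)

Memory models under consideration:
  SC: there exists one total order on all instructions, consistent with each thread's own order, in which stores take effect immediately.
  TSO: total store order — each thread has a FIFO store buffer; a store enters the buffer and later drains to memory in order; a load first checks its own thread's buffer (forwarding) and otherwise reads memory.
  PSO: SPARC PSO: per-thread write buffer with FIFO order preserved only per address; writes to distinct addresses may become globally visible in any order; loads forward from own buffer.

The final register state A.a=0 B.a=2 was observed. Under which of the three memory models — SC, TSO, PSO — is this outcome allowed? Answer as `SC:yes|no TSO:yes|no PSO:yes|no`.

outcome vector order: (A.a,B.a)
SC (3): 0/2; 2/0; 2/2
TSO (4): 0/0; 0/2; 2/0; 2/2
PSO (4): 0/0; 0/2; 2/0; 2/2
target 0/2 ∈ {SC,TSO,PSO}

SC:yes TSO:yes PSO:yes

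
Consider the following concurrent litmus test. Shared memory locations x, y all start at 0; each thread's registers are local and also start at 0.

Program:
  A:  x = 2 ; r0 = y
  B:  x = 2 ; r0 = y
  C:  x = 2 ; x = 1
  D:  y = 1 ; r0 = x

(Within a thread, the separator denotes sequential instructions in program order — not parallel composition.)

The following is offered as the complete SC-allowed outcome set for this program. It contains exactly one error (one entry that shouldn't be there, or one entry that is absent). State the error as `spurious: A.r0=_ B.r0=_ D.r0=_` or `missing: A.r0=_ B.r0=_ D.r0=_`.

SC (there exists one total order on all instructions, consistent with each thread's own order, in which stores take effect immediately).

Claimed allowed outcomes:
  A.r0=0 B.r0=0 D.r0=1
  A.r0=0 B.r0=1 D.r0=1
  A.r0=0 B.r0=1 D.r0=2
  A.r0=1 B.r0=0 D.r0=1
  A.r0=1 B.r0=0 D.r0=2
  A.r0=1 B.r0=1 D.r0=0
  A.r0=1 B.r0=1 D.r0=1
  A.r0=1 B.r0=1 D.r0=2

outcome vector order: (A.r0,B.r0,D.r0)
SC: 9 outcomes — {001; 002; 011; 012; 101; 102; 110; 111; 112}
SC∖claimed = {002}

missing: A.r0=0 B.r0=0 D.r0=2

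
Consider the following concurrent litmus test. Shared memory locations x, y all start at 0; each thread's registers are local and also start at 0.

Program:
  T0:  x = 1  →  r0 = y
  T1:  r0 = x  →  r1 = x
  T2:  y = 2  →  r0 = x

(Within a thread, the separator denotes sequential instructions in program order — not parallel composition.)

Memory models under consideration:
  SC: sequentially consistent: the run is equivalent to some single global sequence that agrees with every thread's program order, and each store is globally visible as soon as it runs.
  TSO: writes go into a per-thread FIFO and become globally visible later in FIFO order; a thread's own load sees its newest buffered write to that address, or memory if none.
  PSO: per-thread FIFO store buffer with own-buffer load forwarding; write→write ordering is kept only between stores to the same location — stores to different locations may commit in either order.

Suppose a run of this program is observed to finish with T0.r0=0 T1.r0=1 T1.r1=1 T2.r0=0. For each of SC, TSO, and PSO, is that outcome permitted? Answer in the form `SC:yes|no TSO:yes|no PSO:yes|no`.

SC:no TSO:yes PSO:yes

outcome vector order: (T0.r0,T1.r0,T1.r1,T2.r0)
under SC → <0 0 0 1>, <0 0 1 1>, <0 1 1 1>, <2 0 0 0>, <2 0 0 1>, <2 0 1 0>, <2 0 1 1>, <2 1 1 0>, <2 1 1 1>
under TSO → <0 0 0 0>, <0 0 0 1>, <0 0 1 0>, <0 0 1 1>, <0 1 1 0>, <0 1 1 1>, <2 0 0 0>, <2 0 0 1>, <2 0 1 0>, <2 0 1 1>, <2 1 1 0>, <2 1 1 1>
under PSO → <0 0 0 0>, <0 0 0 1>, <0 0 1 0>, <0 0 1 1>, <0 1 1 0>, <0 1 1 1>, <2 0 0 0>, <2 0 0 1>, <2 0 1 0>, <2 0 1 1>, <2 1 1 0>, <2 1 1 1>
target <0 1 1 0> ∈ {TSO,PSO}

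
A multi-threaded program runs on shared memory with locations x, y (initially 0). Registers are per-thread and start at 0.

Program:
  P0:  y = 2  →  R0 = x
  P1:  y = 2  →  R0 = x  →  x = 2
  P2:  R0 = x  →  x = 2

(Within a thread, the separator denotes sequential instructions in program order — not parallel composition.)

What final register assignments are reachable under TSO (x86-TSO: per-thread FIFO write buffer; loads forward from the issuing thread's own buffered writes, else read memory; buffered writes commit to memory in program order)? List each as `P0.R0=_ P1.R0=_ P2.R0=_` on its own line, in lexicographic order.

P0.R0=0 P1.R0=0 P2.R0=0
P0.R0=0 P1.R0=0 P2.R0=2
P0.R0=0 P1.R0=2 P2.R0=0
P0.R0=2 P1.R0=0 P2.R0=0
P0.R0=2 P1.R0=0 P2.R0=2
P0.R0=2 P1.R0=2 P2.R0=0

outcome vector order: (P0.R0,P1.R0,P2.R0)
|TSO outcomes| = 6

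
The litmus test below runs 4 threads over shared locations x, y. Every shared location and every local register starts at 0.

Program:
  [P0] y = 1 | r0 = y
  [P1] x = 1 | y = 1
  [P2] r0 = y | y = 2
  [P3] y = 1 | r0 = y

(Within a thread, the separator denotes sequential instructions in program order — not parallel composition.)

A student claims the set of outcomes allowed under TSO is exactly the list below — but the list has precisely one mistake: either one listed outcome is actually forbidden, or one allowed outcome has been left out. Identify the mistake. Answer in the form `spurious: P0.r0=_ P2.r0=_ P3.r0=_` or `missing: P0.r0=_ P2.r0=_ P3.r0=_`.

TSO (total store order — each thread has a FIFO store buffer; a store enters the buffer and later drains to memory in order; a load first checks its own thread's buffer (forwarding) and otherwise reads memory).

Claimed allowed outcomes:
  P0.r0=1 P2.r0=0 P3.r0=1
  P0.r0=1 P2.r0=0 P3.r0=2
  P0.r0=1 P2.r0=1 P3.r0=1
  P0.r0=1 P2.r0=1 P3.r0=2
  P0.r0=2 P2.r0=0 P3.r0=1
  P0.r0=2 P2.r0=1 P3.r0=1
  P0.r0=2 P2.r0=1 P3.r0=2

outcome vector order: (P0.r0,P2.r0,P3.r0)
[TSO] allowed = {(1,0,1); (1,0,2); (1,1,1); (1,1,2); (2,0,1); (2,0,2); (2,1,1); (2,1,2)}
TSO∖claimed = {(2,0,2)}

missing: P0.r0=2 P2.r0=0 P3.r0=2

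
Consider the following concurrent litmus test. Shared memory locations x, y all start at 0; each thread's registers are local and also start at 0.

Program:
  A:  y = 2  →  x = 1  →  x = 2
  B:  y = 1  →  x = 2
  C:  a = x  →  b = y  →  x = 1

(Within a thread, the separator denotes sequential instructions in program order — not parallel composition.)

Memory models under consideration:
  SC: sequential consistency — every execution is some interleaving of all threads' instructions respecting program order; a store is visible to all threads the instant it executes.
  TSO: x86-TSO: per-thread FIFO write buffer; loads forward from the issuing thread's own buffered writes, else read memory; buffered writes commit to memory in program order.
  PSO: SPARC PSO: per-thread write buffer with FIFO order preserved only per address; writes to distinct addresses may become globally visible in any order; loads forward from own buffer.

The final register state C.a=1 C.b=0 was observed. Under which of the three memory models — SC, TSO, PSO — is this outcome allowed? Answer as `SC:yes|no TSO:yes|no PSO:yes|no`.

outcome vector order: (C.a,C.b)
[SC] allowed = {<0 0>; <0 1>; <0 2>; <1 1>; <1 2>; <2 1>; <2 2>}
[TSO] allowed = {<0 0>; <0 1>; <0 2>; <1 1>; <1 2>; <2 1>; <2 2>}
[PSO] allowed = {<0 0>; <0 1>; <0 2>; <1 0>; <1 1>; <1 2>; <2 0>; <2 1>; <2 2>}
target <1 0> ∈ {PSO}

SC:no TSO:no PSO:yes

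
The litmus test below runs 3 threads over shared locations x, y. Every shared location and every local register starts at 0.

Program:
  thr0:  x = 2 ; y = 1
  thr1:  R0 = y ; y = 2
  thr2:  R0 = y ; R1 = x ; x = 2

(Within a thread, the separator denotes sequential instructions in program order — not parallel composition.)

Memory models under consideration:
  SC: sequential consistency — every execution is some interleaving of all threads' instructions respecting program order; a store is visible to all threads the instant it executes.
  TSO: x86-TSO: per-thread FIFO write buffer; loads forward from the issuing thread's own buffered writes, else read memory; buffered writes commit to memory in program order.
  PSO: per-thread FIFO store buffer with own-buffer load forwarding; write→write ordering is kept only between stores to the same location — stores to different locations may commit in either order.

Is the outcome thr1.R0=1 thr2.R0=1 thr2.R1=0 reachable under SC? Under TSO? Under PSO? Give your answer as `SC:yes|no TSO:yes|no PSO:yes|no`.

SC:no TSO:no PSO:yes

outcome vector order: (thr1.R0,thr2.R0,thr2.R1)
SC: 9 outcomes — {0/0/0, 0/0/2, 0/1/2, 0/2/0, 0/2/2, 1/0/0, 1/0/2, 1/1/2, 1/2/2}
TSO: 9 outcomes — {0/0/0, 0/0/2, 0/1/2, 0/2/0, 0/2/2, 1/0/0, 1/0/2, 1/1/2, 1/2/2}
PSO: 12 outcomes — {0/0/0, 0/0/2, 0/1/0, 0/1/2, 0/2/0, 0/2/2, 1/0/0, 1/0/2, 1/1/0, 1/1/2, 1/2/0, 1/2/2}
target 1/1/0 ∈ {PSO}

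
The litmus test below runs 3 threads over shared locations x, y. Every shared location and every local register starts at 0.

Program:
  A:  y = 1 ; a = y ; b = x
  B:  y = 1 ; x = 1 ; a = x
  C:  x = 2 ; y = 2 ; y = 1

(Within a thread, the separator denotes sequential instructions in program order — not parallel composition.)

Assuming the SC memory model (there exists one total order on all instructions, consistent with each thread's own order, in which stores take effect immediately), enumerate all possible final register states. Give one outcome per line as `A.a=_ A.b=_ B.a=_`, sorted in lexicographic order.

outcome vector order: (A.a,A.b,B.a)
|SC outcomes| = 9

A.a=1 A.b=0 B.a=1
A.a=1 A.b=0 B.a=2
A.a=1 A.b=1 B.a=1
A.a=1 A.b=1 B.a=2
A.a=1 A.b=2 B.a=1
A.a=1 A.b=2 B.a=2
A.a=2 A.b=1 B.a=1
A.a=2 A.b=2 B.a=1
A.a=2 A.b=2 B.a=2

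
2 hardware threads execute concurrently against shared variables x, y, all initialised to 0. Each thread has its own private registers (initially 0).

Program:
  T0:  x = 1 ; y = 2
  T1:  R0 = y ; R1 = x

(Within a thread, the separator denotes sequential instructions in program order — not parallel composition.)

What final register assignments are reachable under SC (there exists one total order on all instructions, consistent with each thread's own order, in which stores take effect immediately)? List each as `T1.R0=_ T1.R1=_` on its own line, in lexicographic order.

T1.R0=0 T1.R1=0
T1.R0=0 T1.R1=1
T1.R0=2 T1.R1=1

outcome vector order: (T1.R0,T1.R1)
|SC outcomes| = 3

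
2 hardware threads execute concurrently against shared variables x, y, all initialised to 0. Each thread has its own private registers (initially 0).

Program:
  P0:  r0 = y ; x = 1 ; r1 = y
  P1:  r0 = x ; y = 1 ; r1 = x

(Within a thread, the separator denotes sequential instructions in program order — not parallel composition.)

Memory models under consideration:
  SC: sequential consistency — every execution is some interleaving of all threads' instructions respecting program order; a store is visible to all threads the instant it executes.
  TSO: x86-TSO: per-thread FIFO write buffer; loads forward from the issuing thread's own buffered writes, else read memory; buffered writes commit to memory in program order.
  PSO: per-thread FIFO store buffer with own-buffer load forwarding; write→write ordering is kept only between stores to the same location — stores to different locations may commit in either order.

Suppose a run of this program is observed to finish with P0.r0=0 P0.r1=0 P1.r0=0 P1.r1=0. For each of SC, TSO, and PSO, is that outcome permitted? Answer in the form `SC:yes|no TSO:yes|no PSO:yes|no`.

outcome vector order: (P0.r0,P0.r1,P1.r0,P1.r1)
SC (7): 0/0/0/1 0/0/1/1 0/1/0/0 0/1/0/1 0/1/1/1 1/1/0/0 1/1/0/1
TSO (8): 0/0/0/0 0/0/0/1 0/0/1/1 0/1/0/0 0/1/0/1 0/1/1/1 1/1/0/0 1/1/0/1
PSO (8): 0/0/0/0 0/0/0/1 0/0/1/1 0/1/0/0 0/1/0/1 0/1/1/1 1/1/0/0 1/1/0/1
target 0/0/0/0 ∈ {TSO,PSO}

SC:no TSO:yes PSO:yes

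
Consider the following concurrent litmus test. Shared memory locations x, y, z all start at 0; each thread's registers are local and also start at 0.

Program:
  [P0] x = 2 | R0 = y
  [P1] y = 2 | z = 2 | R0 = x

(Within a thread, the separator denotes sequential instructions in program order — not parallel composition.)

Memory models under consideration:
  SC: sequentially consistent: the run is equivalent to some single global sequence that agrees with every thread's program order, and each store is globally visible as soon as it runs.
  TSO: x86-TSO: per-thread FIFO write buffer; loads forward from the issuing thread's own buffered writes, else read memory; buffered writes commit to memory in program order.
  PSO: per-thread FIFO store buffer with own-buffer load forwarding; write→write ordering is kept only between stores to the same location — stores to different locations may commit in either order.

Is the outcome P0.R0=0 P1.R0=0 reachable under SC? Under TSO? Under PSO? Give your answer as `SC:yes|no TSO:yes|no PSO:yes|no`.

outcome vector order: (P0.R0,P1.R0)
SC: 3 outcomes — {(0,2), (2,0), (2,2)}
TSO: 4 outcomes — {(0,0), (0,2), (2,0), (2,2)}
PSO: 4 outcomes — {(0,0), (0,2), (2,0), (2,2)}
target (0,0) ∈ {TSO,PSO}

SC:no TSO:yes PSO:yes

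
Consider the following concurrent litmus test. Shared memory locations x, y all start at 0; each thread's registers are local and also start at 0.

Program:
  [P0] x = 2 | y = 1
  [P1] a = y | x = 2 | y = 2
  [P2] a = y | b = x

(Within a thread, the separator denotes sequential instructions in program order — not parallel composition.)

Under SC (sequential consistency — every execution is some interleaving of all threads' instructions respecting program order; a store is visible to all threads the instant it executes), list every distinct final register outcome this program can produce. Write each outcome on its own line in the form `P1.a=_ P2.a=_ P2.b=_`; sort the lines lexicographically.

P1.a=0 P2.a=0 P2.b=0
P1.a=0 P2.a=0 P2.b=2
P1.a=0 P2.a=1 P2.b=2
P1.a=0 P2.a=2 P2.b=2
P1.a=1 P2.a=0 P2.b=0
P1.a=1 P2.a=0 P2.b=2
P1.a=1 P2.a=1 P2.b=2
P1.a=1 P2.a=2 P2.b=2

outcome vector order: (P1.a,P2.a,P2.b)
|SC outcomes| = 8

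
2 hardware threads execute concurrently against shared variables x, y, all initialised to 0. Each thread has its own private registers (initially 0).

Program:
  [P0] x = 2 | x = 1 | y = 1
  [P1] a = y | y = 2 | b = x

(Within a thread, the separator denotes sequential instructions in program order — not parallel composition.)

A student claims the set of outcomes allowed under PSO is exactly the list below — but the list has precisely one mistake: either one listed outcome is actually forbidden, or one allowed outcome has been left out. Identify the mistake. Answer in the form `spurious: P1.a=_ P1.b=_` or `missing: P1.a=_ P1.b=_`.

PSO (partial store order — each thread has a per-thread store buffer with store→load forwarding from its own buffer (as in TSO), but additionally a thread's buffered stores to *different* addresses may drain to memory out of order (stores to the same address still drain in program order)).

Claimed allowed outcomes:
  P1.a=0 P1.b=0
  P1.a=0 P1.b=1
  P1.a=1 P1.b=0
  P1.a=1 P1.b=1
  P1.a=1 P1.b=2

missing: P1.a=0 P1.b=2

outcome vector order: (P1.a,P1.b)
PSO: 6 outcomes — {(0,0), (0,1), (0,2), (1,0), (1,1), (1,2)}
PSO∖claimed = {(0,2)}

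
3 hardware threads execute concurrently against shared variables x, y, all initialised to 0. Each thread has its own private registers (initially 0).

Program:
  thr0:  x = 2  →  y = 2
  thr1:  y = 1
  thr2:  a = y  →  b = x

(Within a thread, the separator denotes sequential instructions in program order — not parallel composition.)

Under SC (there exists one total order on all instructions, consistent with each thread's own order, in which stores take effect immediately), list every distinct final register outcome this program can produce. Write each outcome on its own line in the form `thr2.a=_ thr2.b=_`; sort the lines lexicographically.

outcome vector order: (thr2.a,thr2.b)
|SC outcomes| = 5

thr2.a=0 thr2.b=0
thr2.a=0 thr2.b=2
thr2.a=1 thr2.b=0
thr2.a=1 thr2.b=2
thr2.a=2 thr2.b=2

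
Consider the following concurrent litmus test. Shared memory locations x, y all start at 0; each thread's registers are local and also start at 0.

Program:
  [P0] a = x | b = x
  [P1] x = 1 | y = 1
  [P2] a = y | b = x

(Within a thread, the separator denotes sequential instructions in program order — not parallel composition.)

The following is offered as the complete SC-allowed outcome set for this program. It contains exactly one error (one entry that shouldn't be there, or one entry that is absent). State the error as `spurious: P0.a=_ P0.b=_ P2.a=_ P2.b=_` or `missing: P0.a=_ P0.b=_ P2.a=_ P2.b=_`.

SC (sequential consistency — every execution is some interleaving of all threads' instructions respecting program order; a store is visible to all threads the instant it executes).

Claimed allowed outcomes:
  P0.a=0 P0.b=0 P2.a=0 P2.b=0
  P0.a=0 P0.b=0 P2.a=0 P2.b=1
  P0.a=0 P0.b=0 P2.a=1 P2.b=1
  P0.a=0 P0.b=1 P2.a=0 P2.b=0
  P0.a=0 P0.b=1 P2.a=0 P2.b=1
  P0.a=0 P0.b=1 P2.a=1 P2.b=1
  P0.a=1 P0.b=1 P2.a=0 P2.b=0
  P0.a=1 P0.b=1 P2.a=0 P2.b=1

missing: P0.a=1 P0.b=1 P2.a=1 P2.b=1

outcome vector order: (P0.a,P0.b,P2.a,P2.b)
[SC] allowed = {<0 0 0 0> <0 0 0 1> <0 0 1 1> <0 1 0 0> <0 1 0 1> <0 1 1 1> <1 1 0 0> <1 1 0 1> <1 1 1 1>}
SC∖claimed = {<1 1 1 1>}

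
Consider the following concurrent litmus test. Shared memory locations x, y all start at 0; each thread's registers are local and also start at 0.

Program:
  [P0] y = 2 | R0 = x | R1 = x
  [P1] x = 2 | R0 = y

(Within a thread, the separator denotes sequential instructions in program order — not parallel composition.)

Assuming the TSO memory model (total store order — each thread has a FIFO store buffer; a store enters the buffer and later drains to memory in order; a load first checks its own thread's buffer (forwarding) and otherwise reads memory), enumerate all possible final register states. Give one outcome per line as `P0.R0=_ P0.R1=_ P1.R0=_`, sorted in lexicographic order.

outcome vector order: (P0.R0,P0.R1,P1.R0)
|TSO outcomes| = 6

P0.R0=0 P0.R1=0 P1.R0=0
P0.R0=0 P0.R1=0 P1.R0=2
P0.R0=0 P0.R1=2 P1.R0=0
P0.R0=0 P0.R1=2 P1.R0=2
P0.R0=2 P0.R1=2 P1.R0=0
P0.R0=2 P0.R1=2 P1.R0=2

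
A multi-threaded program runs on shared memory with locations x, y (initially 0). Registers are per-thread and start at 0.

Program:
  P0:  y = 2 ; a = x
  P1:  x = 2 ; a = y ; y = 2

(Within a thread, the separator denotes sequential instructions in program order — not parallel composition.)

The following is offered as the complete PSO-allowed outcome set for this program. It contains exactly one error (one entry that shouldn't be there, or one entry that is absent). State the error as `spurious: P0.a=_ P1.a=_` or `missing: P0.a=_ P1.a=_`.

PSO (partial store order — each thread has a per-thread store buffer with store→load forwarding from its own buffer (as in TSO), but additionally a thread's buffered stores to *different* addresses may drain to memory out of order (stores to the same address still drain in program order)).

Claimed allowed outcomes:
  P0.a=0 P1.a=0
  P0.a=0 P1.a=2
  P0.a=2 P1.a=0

outcome vector order: (P0.a,P1.a)
PSO: 4 outcomes — {0/0, 0/2, 2/0, 2/2}
PSO∖claimed = {2/2}

missing: P0.a=2 P1.a=2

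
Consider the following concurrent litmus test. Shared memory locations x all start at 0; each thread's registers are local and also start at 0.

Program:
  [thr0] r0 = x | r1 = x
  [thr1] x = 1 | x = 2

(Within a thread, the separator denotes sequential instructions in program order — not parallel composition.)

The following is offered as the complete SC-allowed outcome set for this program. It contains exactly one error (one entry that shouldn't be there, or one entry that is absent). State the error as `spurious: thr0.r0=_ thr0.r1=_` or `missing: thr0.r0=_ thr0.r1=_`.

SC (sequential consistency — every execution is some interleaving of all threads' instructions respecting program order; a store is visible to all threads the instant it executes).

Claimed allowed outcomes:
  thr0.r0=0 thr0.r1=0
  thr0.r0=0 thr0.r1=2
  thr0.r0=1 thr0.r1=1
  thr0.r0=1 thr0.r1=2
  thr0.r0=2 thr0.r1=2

missing: thr0.r0=0 thr0.r1=1

outcome vector order: (thr0.r0,thr0.r1)
SC (6): <0 0> <0 1> <0 2> <1 1> <1 2> <2 2>
SC∖claimed = {<0 1>}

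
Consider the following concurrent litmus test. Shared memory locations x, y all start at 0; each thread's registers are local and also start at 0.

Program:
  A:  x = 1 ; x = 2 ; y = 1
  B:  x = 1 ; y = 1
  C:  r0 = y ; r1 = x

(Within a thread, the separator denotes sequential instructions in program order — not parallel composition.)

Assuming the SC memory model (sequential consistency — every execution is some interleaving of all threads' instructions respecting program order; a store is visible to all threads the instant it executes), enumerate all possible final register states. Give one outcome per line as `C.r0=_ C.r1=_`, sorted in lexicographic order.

C.r0=0 C.r1=0
C.r0=0 C.r1=1
C.r0=0 C.r1=2
C.r0=1 C.r1=1
C.r0=1 C.r1=2

outcome vector order: (C.r0,C.r1)
|SC outcomes| = 5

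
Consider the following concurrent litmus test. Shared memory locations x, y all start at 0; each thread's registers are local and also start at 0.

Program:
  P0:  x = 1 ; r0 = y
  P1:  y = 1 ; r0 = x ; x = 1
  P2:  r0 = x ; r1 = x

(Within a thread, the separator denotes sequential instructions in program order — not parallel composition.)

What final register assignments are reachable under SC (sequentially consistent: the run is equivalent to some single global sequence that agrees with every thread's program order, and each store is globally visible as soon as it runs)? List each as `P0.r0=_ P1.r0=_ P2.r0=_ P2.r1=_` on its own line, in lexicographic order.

outcome vector order: (P0.r0,P1.r0,P2.r0,P2.r1)
|SC outcomes| = 9

P0.r0=0 P1.r0=1 P2.r0=0 P2.r1=0
P0.r0=0 P1.r0=1 P2.r0=0 P2.r1=1
P0.r0=0 P1.r0=1 P2.r0=1 P2.r1=1
P0.r0=1 P1.r0=0 P2.r0=0 P2.r1=0
P0.r0=1 P1.r0=0 P2.r0=0 P2.r1=1
P0.r0=1 P1.r0=0 P2.r0=1 P2.r1=1
P0.r0=1 P1.r0=1 P2.r0=0 P2.r1=0
P0.r0=1 P1.r0=1 P2.r0=0 P2.r1=1
P0.r0=1 P1.r0=1 P2.r0=1 P2.r1=1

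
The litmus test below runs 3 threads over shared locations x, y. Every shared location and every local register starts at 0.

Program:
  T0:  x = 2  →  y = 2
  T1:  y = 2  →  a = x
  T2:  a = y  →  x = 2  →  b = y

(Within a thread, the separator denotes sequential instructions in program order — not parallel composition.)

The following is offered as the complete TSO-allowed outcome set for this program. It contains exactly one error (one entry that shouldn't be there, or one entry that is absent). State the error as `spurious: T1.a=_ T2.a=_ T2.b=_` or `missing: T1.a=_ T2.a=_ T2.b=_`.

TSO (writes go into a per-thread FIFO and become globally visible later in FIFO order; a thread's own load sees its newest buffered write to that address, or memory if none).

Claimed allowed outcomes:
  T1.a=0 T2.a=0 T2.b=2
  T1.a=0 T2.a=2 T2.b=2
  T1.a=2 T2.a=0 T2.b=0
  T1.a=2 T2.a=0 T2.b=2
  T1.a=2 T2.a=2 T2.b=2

outcome vector order: (T1.a,T2.a,T2.b)
under TSO → <0 0 0> <0 0 2> <0 2 2> <2 0 0> <2 0 2> <2 2 2>
TSO∖claimed = {<0 0 0>}

missing: T1.a=0 T2.a=0 T2.b=0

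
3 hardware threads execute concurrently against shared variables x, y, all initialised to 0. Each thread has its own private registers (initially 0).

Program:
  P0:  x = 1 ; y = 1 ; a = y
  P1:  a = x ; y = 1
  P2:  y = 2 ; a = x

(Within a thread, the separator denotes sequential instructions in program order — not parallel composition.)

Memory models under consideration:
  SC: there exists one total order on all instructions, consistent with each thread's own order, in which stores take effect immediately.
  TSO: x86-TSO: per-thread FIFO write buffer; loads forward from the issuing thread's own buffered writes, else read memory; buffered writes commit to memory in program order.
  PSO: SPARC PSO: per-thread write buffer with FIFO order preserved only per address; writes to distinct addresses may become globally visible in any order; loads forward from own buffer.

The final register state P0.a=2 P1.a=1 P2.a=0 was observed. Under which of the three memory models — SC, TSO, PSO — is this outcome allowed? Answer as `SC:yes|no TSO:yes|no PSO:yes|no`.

outcome vector order: (P0.a,P1.a,P2.a)
[SC] allowed = {1/0/0; 1/0/1; 1/1/0; 1/1/1; 2/0/1; 2/1/1}
[TSO] allowed = {1/0/0; 1/0/1; 1/1/0; 1/1/1; 2/0/0; 2/0/1; 2/1/0; 2/1/1}
[PSO] allowed = {1/0/0; 1/0/1; 1/1/0; 1/1/1; 2/0/0; 2/0/1; 2/1/0; 2/1/1}
target 2/1/0 ∈ {TSO,PSO}

SC:no TSO:yes PSO:yes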